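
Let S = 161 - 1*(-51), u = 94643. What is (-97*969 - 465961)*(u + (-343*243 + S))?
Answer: -6442830724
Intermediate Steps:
S = 212 (S = 161 + 51 = 212)
(-97*969 - 465961)*(u + (-343*243 + S)) = (-97*969 - 465961)*(94643 + (-343*243 + 212)) = (-93993 - 465961)*(94643 + (-83349 + 212)) = -559954*(94643 - 83137) = -559954*11506 = -6442830724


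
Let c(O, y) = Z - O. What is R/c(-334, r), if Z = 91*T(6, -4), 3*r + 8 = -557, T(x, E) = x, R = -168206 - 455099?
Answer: -124661/176 ≈ -708.30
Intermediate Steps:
R = -623305
r = -565/3 (r = -8/3 + (⅓)*(-557) = -8/3 - 557/3 = -565/3 ≈ -188.33)
Z = 546 (Z = 91*6 = 546)
c(O, y) = 546 - O
R/c(-334, r) = -623305/(546 - 1*(-334)) = -623305/(546 + 334) = -623305/880 = -623305*1/880 = -124661/176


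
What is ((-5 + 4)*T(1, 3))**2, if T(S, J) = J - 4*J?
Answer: 81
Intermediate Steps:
T(S, J) = -3*J
((-5 + 4)*T(1, 3))**2 = ((-5 + 4)*(-3*3))**2 = (-1*(-9))**2 = 9**2 = 81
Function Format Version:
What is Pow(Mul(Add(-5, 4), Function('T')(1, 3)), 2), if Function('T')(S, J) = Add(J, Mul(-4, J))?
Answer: 81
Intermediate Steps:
Function('T')(S, J) = Mul(-3, J)
Pow(Mul(Add(-5, 4), Function('T')(1, 3)), 2) = Pow(Mul(Add(-5, 4), Mul(-3, 3)), 2) = Pow(Mul(-1, -9), 2) = Pow(9, 2) = 81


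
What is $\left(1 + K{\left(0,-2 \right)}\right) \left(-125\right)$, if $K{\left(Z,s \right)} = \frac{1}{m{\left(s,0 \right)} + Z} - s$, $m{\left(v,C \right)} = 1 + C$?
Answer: $-500$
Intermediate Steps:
$K{\left(Z,s \right)} = \frac{1}{1 + Z} - s$ ($K{\left(Z,s \right)} = \frac{1}{\left(1 + 0\right) + Z} - s = \frac{1}{1 + Z} - s$)
$\left(1 + K{\left(0,-2 \right)}\right) \left(-125\right) = \left(1 + \frac{1 - -2 - 0 \left(-2\right)}{1 + 0}\right) \left(-125\right) = \left(1 + \frac{1 + 2 + 0}{1}\right) \left(-125\right) = \left(1 + 1 \cdot 3\right) \left(-125\right) = \left(1 + 3\right) \left(-125\right) = 4 \left(-125\right) = -500$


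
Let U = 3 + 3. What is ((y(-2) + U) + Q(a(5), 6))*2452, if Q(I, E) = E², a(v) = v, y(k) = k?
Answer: 98080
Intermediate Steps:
U = 6
((y(-2) + U) + Q(a(5), 6))*2452 = ((-2 + 6) + 6²)*2452 = (4 + 36)*2452 = 40*2452 = 98080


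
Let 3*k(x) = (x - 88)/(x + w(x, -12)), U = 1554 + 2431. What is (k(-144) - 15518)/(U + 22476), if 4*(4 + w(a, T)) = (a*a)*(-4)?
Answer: -243058376/414458643 ≈ -0.58645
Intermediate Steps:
U = 3985
w(a, T) = -4 - a² (w(a, T) = -4 + ((a*a)*(-4))/4 = -4 + (a²*(-4))/4 = -4 + (-4*a²)/4 = -4 - a²)
k(x) = (-88 + x)/(3*(-4 + x - x²)) (k(x) = ((x - 88)/(x + (-4 - x²)))/3 = ((-88 + x)/(-4 + x - x²))/3 = (-88 + x)/(3*(-4 + x - x²)))
(k(-144) - 15518)/(U + 22476) = ((88 - 1*(-144))/(3*(4 + (-144)² - 1*(-144))) - 15518)/(3985 + 22476) = ((88 + 144)/(3*(4 + 20736 + 144)) - 15518)/26461 = ((⅓)*232/20884 - 15518)*(1/26461) = ((⅓)*(1/20884)*232 - 15518)*(1/26461) = (58/15663 - 15518)*(1/26461) = -243058376/15663*1/26461 = -243058376/414458643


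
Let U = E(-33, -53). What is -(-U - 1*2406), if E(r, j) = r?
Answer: 2373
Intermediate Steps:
U = -33
-(-U - 1*2406) = -(-1*(-33) - 1*2406) = -(33 - 2406) = -1*(-2373) = 2373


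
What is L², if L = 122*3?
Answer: 133956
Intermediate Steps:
L = 366
L² = 366² = 133956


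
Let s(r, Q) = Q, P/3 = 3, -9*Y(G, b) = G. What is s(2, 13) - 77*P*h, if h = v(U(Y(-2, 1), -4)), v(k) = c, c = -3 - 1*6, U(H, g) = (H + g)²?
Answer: 6250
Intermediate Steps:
Y(G, b) = -G/9
P = 9 (P = 3*3 = 9)
c = -9 (c = -3 - 6 = -9)
v(k) = -9
h = -9
s(2, 13) - 77*P*h = 13 - 693*(-9) = 13 - 77*(-81) = 13 + 6237 = 6250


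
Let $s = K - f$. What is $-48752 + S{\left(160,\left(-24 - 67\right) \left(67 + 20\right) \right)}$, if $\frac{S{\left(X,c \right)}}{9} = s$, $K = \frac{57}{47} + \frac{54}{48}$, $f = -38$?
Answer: $- \frac{18194249}{376} \approx -48389.0$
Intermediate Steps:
$K = \frac{879}{376}$ ($K = 57 \cdot \frac{1}{47} + 54 \cdot \frac{1}{48} = \frac{57}{47} + \frac{9}{8} = \frac{879}{376} \approx 2.3378$)
$s = \frac{15167}{376}$ ($s = \frac{879}{376} - -38 = \frac{879}{376} + 38 = \frac{15167}{376} \approx 40.338$)
$S{\left(X,c \right)} = \frac{136503}{376}$ ($S{\left(X,c \right)} = 9 \cdot \frac{15167}{376} = \frac{136503}{376}$)
$-48752 + S{\left(160,\left(-24 - 67\right) \left(67 + 20\right) \right)} = -48752 + \frac{136503}{376} = - \frac{18194249}{376}$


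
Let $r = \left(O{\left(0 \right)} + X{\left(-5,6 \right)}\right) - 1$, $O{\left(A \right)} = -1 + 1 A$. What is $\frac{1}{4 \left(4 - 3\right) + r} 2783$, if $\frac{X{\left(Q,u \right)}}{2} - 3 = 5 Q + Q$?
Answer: $- \frac{2783}{52} \approx -53.519$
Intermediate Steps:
$O{\left(A \right)} = -1 + A$
$X{\left(Q,u \right)} = 6 + 12 Q$ ($X{\left(Q,u \right)} = 6 + 2 \left(5 Q + Q\right) = 6 + 2 \cdot 6 Q = 6 + 12 Q$)
$r = -56$ ($r = \left(\left(-1 + 0\right) + \left(6 + 12 \left(-5\right)\right)\right) - 1 = \left(-1 + \left(6 - 60\right)\right) - 1 = \left(-1 - 54\right) - 1 = -55 - 1 = -56$)
$\frac{1}{4 \left(4 - 3\right) + r} 2783 = \frac{1}{4 \left(4 - 3\right) - 56} \cdot 2783 = \frac{1}{4 \cdot 1 - 56} \cdot 2783 = \frac{1}{4 - 56} \cdot 2783 = \frac{1}{-52} \cdot 2783 = \left(- \frac{1}{52}\right) 2783 = - \frac{2783}{52}$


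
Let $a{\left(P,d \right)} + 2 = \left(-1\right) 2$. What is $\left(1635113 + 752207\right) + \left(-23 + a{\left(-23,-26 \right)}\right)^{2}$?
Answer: $2388049$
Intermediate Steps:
$a{\left(P,d \right)} = -4$ ($a{\left(P,d \right)} = -2 - 2 = -4$)
$\left(1635113 + 752207\right) + \left(-23 + a{\left(-23,-26 \right)}\right)^{2} = \left(1635113 + 752207\right) + \left(-23 - 4\right)^{2} = 2387320 + \left(-27\right)^{2} = 2387320 + 729 = 2388049$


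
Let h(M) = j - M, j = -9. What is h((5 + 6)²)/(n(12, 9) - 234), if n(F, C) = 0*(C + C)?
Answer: 5/9 ≈ 0.55556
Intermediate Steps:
h(M) = -9 - M
n(F, C) = 0 (n(F, C) = 0*(2*C) = 0)
h((5 + 6)²)/(n(12, 9) - 234) = (-9 - (5 + 6)²)/(0 - 234) = (-9 - 1*11²)/(-234) = -(-9 - 1*121)/234 = -(-9 - 121)/234 = -1/234*(-130) = 5/9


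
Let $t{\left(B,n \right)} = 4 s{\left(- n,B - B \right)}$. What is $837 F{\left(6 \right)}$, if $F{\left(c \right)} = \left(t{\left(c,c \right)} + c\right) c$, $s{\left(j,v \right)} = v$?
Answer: $30132$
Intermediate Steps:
$t{\left(B,n \right)} = 0$ ($t{\left(B,n \right)} = 4 \left(B - B\right) = 4 \cdot 0 = 0$)
$F{\left(c \right)} = c^{2}$ ($F{\left(c \right)} = \left(0 + c\right) c = c c = c^{2}$)
$837 F{\left(6 \right)} = 837 \cdot 6^{2} = 837 \cdot 36 = 30132$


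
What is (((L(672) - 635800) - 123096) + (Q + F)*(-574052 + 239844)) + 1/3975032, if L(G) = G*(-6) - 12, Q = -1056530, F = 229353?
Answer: 1098891267656152033/3975032 ≈ 2.7645e+11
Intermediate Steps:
L(G) = -12 - 6*G (L(G) = -6*G - 12 = -12 - 6*G)
(((L(672) - 635800) - 123096) + (Q + F)*(-574052 + 239844)) + 1/3975032 = ((((-12 - 6*672) - 635800) - 123096) + (-1056530 + 229353)*(-574052 + 239844)) + 1/3975032 = ((((-12 - 4032) - 635800) - 123096) - 827177*(-334208)) + 1/3975032 = (((-4044 - 635800) - 123096) + 276449170816) + 1/3975032 = ((-639844 - 123096) + 276449170816) + 1/3975032 = (-762940 + 276449170816) + 1/3975032 = 276448407876 + 1/3975032 = 1098891267656152033/3975032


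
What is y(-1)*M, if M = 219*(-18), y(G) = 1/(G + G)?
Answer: 1971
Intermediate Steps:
y(G) = 1/(2*G)
M = -3942
y(-1)*M = ((1/2)/(-1))*(-3942) = ((1/2)*(-1))*(-3942) = -1/2*(-3942) = 1971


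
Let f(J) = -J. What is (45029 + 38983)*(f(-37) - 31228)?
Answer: -2620418292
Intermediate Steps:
(45029 + 38983)*(f(-37) - 31228) = (45029 + 38983)*(-1*(-37) - 31228) = 84012*(37 - 31228) = 84012*(-31191) = -2620418292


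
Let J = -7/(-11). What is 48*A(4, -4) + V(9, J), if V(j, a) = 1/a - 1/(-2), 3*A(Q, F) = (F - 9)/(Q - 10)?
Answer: 1543/42 ≈ 36.738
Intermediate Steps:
J = 7/11 (J = -7*(-1/11) = 7/11 ≈ 0.63636)
A(Q, F) = (-9 + F)/(3*(-10 + Q)) (A(Q, F) = ((F - 9)/(Q - 10))/3 = ((-9 + F)/(-10 + Q))/3 = (-9 + F)/(3*(-10 + Q)))
V(j, a) = ½ + 1/a (V(j, a) = 1/a - 1*(-½) = 1/a + ½ = ½ + 1/a)
48*A(4, -4) + V(9, J) = 48*((-9 - 4)/(3*(-10 + 4))) + (2 + 7/11)/(2*(7/11)) = 48*((⅓)*(-13)/(-6)) + (½)*(11/7)*(29/11) = 48*((⅓)*(-⅙)*(-13)) + 29/14 = 48*(13/18) + 29/14 = 104/3 + 29/14 = 1543/42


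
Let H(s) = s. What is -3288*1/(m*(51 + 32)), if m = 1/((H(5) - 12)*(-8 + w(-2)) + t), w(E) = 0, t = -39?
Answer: -55896/83 ≈ -673.45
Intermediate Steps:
m = 1/17 (m = 1/((5 - 12)*(-8 + 0) - 39) = 1/(-7*(-8) - 39) = 1/(56 - 39) = 1/17 ≈ 0.058824)
-3288*1/(m*(51 + 32)) = -3288*17/(51 + 32) = -3288/(83*(1/17)) = -3288/83/17 = -3288*17/83 = -55896/83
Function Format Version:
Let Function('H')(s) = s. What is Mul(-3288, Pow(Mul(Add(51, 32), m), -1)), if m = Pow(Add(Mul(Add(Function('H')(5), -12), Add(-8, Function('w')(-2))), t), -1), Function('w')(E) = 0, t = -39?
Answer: Rational(-55896, 83) ≈ -673.45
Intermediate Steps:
m = Rational(1, 17) (m = Pow(Add(Mul(Add(5, -12), Add(-8, 0)), -39), -1) = Pow(Add(Mul(-7, -8), -39), -1) = Pow(Add(56, -39), -1) = Pow(17, -1) = Rational(1, 17) ≈ 0.058824)
Mul(-3288, Pow(Mul(Add(51, 32), m), -1)) = Mul(-3288, Pow(Mul(Add(51, 32), Rational(1, 17)), -1)) = Mul(-3288, Pow(Mul(83, Rational(1, 17)), -1)) = Mul(-3288, Pow(Rational(83, 17), -1)) = Mul(-3288, Rational(17, 83)) = Rational(-55896, 83)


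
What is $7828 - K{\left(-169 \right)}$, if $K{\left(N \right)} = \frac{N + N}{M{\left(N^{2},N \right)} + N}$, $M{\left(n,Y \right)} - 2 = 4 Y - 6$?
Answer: $\frac{6645634}{849} \approx 7827.6$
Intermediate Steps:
$M{\left(n,Y \right)} = -4 + 4 Y$ ($M{\left(n,Y \right)} = 2 + \left(4 Y - 6\right) = 2 + \left(-6 + 4 Y\right) = -4 + 4 Y$)
$K{\left(N \right)} = \frac{2 N}{-4 + 5 N}$ ($K{\left(N \right)} = \frac{N + N}{\left(-4 + 4 N\right) + N} = \frac{2 N}{-4 + 5 N}$)
$7828 - K{\left(-169 \right)} = 7828 - 2 \left(-169\right) \frac{1}{-4 + 5 \left(-169\right)} = 7828 - 2 \left(-169\right) \frac{1}{-4 - 845} = 7828 - 2 \left(-169\right) \frac{1}{-849} = 7828 - 2 \left(-169\right) \left(- \frac{1}{849}\right) = 7828 - \frac{338}{849} = \frac{6645634}{849}$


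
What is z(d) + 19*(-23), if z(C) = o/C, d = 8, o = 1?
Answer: -3495/8 ≈ -436.88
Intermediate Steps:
z(C) = 1/C
z(d) + 19*(-23) = 1/8 + 19*(-23) = ⅛ - 437 = -3495/8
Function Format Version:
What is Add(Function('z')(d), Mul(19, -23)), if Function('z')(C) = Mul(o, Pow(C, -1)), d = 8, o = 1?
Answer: Rational(-3495, 8) ≈ -436.88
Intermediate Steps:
Function('z')(C) = Pow(C, -1) (Function('z')(C) = Mul(1, Pow(C, -1)) = Pow(C, -1))
Add(Function('z')(d), Mul(19, -23)) = Add(Pow(8, -1), Mul(19, -23)) = Add(Rational(1, 8), -437) = Rational(-3495, 8)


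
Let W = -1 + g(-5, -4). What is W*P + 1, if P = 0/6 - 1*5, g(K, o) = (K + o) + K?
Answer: 76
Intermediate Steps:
g(K, o) = o + 2*K
P = -5 (P = 0*(⅙) - 5 = 0 - 5 = -5)
W = -15 (W = -1 + (-4 + 2*(-5)) = -1 + (-4 - 10) = -1 - 14 = -15)
W*P + 1 = -15*(-5) + 1 = 75 + 1 = 76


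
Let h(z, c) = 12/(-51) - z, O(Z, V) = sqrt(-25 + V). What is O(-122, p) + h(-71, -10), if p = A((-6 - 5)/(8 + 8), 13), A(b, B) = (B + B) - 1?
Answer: 1203/17 ≈ 70.765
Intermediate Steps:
A(b, B) = -1 + 2*B (A(b, B) = 2*B - 1 = -1 + 2*B)
p = 25 (p = -1 + 2*13 = -1 + 26 = 25)
h(z, c) = -4/17 - z (h(z, c) = 12*(-1/51) - z = -4/17 - z)
O(-122, p) + h(-71, -10) = sqrt(-25 + 25) + (-4/17 - 1*(-71)) = sqrt(0) + (-4/17 + 71) = 0 + 1203/17 = 1203/17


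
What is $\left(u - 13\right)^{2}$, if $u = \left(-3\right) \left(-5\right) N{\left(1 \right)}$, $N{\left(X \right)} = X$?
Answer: $4$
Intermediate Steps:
$u = 15$ ($u = \left(-3\right) \left(-5\right) 1 = 15 \cdot 1 = 15$)
$\left(u - 13\right)^{2} = \left(15 - 13\right)^{2} = 2^{2} = 4$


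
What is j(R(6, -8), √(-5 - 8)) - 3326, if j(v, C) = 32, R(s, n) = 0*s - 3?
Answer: -3294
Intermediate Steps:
R(s, n) = -3 (R(s, n) = 0 - 3 = -3)
j(R(6, -8), √(-5 - 8)) - 3326 = 32 - 3326 = -3294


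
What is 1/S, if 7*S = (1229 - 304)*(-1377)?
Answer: -7/1273725 ≈ -5.4957e-6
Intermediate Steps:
S = -1273725/7 (S = ((1229 - 304)*(-1377))/7 = (925*(-1377))/7 = (⅐)*(-1273725) = -1273725/7 ≈ -1.8196e+5)
1/S = 1/(-1273725/7) = -7/1273725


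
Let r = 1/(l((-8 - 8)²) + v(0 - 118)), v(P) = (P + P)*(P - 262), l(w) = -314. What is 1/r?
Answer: 89366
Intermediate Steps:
v(P) = 2*P*(-262 + P) (v(P) = (2*P)*(-262 + P) = 2*P*(-262 + P))
r = 1/89366 (r = 1/(-314 + 2*(0 - 118)*(-262 + (0 - 118))) = 1/(-314 + 2*(-118)*(-262 - 118)) = 1/(-314 + 2*(-118)*(-380)) = 1/(-314 + 89680) = 1/89366 ≈ 1.1190e-5)
1/r = 1/(1/89366) = 89366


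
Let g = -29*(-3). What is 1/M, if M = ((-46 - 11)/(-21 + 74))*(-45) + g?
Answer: 53/7176 ≈ 0.0073857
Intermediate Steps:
g = 87
M = 7176/53 (M = ((-46 - 11)/(-21 + 74))*(-45) + 87 = -57/53*(-45) + 87 = 2565/53 + 87 = 7176/53 ≈ 135.40)
1/M = 1/(7176/53) = 53/7176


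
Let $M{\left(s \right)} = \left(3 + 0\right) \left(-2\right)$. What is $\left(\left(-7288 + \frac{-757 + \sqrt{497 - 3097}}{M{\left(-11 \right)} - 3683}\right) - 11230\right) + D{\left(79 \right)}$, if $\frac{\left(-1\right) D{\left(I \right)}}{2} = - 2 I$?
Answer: $- \frac{67146421}{3689} - \frac{10 i \sqrt{26}}{3689} \approx -18202.0 - 0.013822 i$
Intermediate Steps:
$D{\left(I \right)} = 4 I$ ($D{\left(I \right)} = - 2 \left(- 2 I\right) = 4 I$)
$M{\left(s \right)} = -6$ ($M{\left(s \right)} = 3 \left(-2\right) = -6$)
$\left(\left(-7288 + \frac{-757 + \sqrt{497 - 3097}}{M{\left(-11 \right)} - 3683}\right) - 11230\right) + D{\left(79 \right)} = \left(\left(-7288 + \frac{-757 + \sqrt{497 - 3097}}{-6 - 3683}\right) - 11230\right) + 4 \cdot 79 = \left(\left(-7288 + \frac{-757 + \sqrt{-2600}}{-3689}\right) - 11230\right) + 316 = \left(\left(-7288 + \left(-757 + 10 i \sqrt{26}\right) \left(- \frac{1}{3689}\right)\right) - 11230\right) + 316 = \left(\left(-7288 + \left(\frac{757}{3689} - \frac{10 i \sqrt{26}}{3689}\right)\right) - 11230\right) + 316 = \left(\left(- \frac{26884675}{3689} - \frac{10 i \sqrt{26}}{3689}\right) - 11230\right) + 316 = \left(- \frac{68312145}{3689} - \frac{10 i \sqrt{26}}{3689}\right) + 316 = - \frac{67146421}{3689} - \frac{10 i \sqrt{26}}{3689}$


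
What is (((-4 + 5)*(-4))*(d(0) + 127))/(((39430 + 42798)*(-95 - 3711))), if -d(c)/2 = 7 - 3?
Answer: 119/78239942 ≈ 1.5210e-6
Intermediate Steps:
d(c) = -8 (d(c) = -2*(7 - 3) = -2*4 = -8)
(((-4 + 5)*(-4))*(d(0) + 127))/(((39430 + 42798)*(-95 - 3711))) = (((-4 + 5)*(-4))*(-8 + 127))/(((39430 + 42798)*(-95 - 3711))) = ((1*(-4))*119)/((82228*(-3806))) = -4*119/(-312959768) = -476*(-1/312959768) = 119/78239942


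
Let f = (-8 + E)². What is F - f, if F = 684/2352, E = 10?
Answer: -727/196 ≈ -3.7092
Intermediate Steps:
F = 57/196 (F = 684*(1/2352) = 57/196 ≈ 0.29082)
f = 4 (f = (-8 + 10)² = 2² = 4)
F - f = 57/196 - 1*4 = 57/196 - 4 = -727/196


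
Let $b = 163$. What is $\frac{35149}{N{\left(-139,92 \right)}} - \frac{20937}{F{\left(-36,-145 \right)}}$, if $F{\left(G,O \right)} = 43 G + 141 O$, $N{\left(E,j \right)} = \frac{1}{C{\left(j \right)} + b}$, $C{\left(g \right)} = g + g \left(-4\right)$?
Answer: $- \frac{29117530068}{7331} \approx -3.9718 \cdot 10^{6}$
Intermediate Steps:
$C{\left(g \right)} = - 3 g$ ($C{\left(g \right)} = g - 4 g = - 3 g$)
$N{\left(E,j \right)} = \frac{1}{163 - 3 j}$ ($N{\left(E,j \right)} = \frac{1}{- 3 j + 163} = \frac{1}{163 - 3 j}$)
$\frac{35149}{N{\left(-139,92 \right)}} - \frac{20937}{F{\left(-36,-145 \right)}} = \frac{35149}{\left(-1\right) \frac{1}{-163 + 3 \cdot 92}} - \frac{20937}{43 \left(-36\right) + 141 \left(-145\right)} = \frac{35149}{\left(-1\right) \frac{1}{-163 + 276}} - \frac{20937}{-1548 - 20445} = \frac{35149}{\left(-1\right) \frac{1}{113}} - \frac{20937}{-21993} = \frac{35149}{\left(-1\right) \frac{1}{113}} - - \frac{6979}{7331} = \frac{35149}{- \frac{1}{113}} + \frac{6979}{7331} = 35149 \left(-113\right) + \frac{6979}{7331} = -3971837 + \frac{6979}{7331} = - \frac{29117530068}{7331}$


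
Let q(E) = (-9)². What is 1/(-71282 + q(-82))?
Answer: -1/71201 ≈ -1.4045e-5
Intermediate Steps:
q(E) = 81
1/(-71282 + q(-82)) = 1/(-71282 + 81) = 1/(-71201) = -1/71201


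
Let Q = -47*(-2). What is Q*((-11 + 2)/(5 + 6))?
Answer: -846/11 ≈ -76.909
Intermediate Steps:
Q = 94
Q*((-11 + 2)/(5 + 6)) = 94*((-11 + 2)/(5 + 6)) = 94*(-9/11) = -846/11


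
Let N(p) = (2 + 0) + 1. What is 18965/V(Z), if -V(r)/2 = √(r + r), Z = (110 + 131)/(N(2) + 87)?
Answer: -56895*√1205/482 ≈ -4097.5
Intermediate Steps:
N(p) = 3 (N(p) = 2 + 1 = 3)
Z = 241/90 (Z = (110 + 131)/(3 + 87) = 241/90 ≈ 2.6778)
V(r) = -2*√2*√r (V(r) = -2*√(r + r) = -2*√2*√r)
18965/V(Z) = 18965/((-2*√2*√(241/90))) = 18965/((-2*√2*√2410/30)) = 18965/((-2*√1205/15)) = 18965*(-3*√1205/482) = -56895*√1205/482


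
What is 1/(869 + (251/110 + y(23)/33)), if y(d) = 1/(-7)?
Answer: 2310/2012651 ≈ 0.0011477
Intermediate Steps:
y(d) = -⅐
1/(869 + (251/110 + y(23)/33)) = 1/(869 + (251/110 - ⅐/33)) = 1/(869 + (251*(1/110) - ⅐*1/33)) = 1/(869 + (251/110 - 1/231)) = 1/(869 + 5261/2310) = 1/(2012651/2310) = 2310/2012651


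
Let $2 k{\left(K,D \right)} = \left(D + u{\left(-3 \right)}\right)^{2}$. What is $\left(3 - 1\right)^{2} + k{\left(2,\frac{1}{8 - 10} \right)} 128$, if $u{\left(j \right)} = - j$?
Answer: $404$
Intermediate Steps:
$k{\left(K,D \right)} = \frac{\left(3 + D\right)^{2}}{2}$ ($k{\left(K,D \right)} = \frac{\left(D - -3\right)^{2}}{2} = \frac{\left(D + 3\right)^{2}}{2} = \frac{\left(3 + D\right)^{2}}{2}$)
$\left(3 - 1\right)^{2} + k{\left(2,\frac{1}{8 - 10} \right)} 128 = \left(3 - 1\right)^{2} + \frac{\left(3 + \frac{1}{8 - 10}\right)^{2}}{2} \cdot 128 = 2^{2} + \frac{\left(3 + \frac{1}{-2}\right)^{2}}{2} \cdot 128 = 4 + \frac{\left(3 - \frac{1}{2}\right)^{2}}{2} \cdot 128 = 4 + \frac{\left(\frac{5}{2}\right)^{2}}{2} \cdot 128 = 4 + \frac{1}{2} \cdot \frac{25}{4} \cdot 128 = 4 + \frac{25}{8} \cdot 128 = 4 + 400 = 404$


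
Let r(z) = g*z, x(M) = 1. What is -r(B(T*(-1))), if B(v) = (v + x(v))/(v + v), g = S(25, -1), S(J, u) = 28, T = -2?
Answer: -21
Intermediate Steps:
g = 28
B(v) = (1 + v)/(2*v) (B(v) = (v + 1)/(v + v) = (1 + v)/((2*v)) = (1 + v)*(1/(2*v)) = (1 + v)/(2*v))
r(z) = 28*z
-r(B(T*(-1))) = -28*(1 - 2*(-1))/(2*((-2*(-1)))) = -28*(1/2)*(1 + 2)/2 = -28*(1/2)*(1/2)*3 = -28*3/4 = -1*21 = -21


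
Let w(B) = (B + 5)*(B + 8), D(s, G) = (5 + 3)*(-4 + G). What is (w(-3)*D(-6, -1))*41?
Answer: -16400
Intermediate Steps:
D(s, G) = -32 + 8*G (D(s, G) = 8*(-4 + G) = -32 + 8*G)
w(B) = (5 + B)*(8 + B)
(w(-3)*D(-6, -1))*41 = ((40 + (-3)² + 13*(-3))*(-32 + 8*(-1)))*41 = ((40 + 9 - 39)*(-32 - 8))*41 = (10*(-40))*41 = -400*41 = -16400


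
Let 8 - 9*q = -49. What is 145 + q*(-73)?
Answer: -952/3 ≈ -317.33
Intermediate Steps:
q = 19/3 (q = 8/9 - 1/9*(-49) = 8/9 + 49/9 = 19/3 ≈ 6.3333)
145 + q*(-73) = 145 + (19/3)*(-73) = 145 - 1387/3 = -952/3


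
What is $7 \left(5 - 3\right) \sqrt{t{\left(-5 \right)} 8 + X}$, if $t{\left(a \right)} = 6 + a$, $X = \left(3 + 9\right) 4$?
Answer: $28 \sqrt{14} \approx 104.77$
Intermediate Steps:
$X = 48$ ($X = 12 \cdot 4 = 48$)
$7 \left(5 - 3\right) \sqrt{t{\left(-5 \right)} 8 + X} = 7 \left(5 - 3\right) \sqrt{\left(6 - 5\right) 8 + 48} = 7 \cdot 2 \sqrt{1 \cdot 8 + 48} = 14 \sqrt{8 + 48} = 14 \sqrt{56} = 14 \cdot 2 \sqrt{14} = 28 \sqrt{14}$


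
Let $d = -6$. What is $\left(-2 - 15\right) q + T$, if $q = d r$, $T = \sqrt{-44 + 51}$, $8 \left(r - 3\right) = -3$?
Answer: $\frac{1071}{4} + \sqrt{7} \approx 270.4$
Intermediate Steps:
$r = \frac{21}{8}$ ($r = 3 + \frac{1}{8} \left(-3\right) = 3 - \frac{3}{8} = \frac{21}{8} \approx 2.625$)
$T = \sqrt{7} \approx 2.6458$
$q = - \frac{63}{4}$ ($q = \left(-6\right) \frac{21}{8} = - \frac{63}{4} \approx -15.75$)
$\left(-2 - 15\right) q + T = \left(-2 - 15\right) \left(- \frac{63}{4}\right) + \sqrt{7} = \left(-17\right) \left(- \frac{63}{4}\right) + \sqrt{7} = \frac{1071}{4} + \sqrt{7}$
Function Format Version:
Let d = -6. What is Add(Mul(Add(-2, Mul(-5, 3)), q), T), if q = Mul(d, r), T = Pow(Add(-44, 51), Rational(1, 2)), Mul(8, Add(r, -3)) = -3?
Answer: Add(Rational(1071, 4), Pow(7, Rational(1, 2))) ≈ 270.40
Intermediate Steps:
r = Rational(21, 8) (r = Add(3, Mul(Rational(1, 8), -3)) = Add(3, Rational(-3, 8)) = Rational(21, 8) ≈ 2.6250)
T = Pow(7, Rational(1, 2)) ≈ 2.6458
q = Rational(-63, 4) (q = Mul(-6, Rational(21, 8)) = Rational(-63, 4) ≈ -15.750)
Add(Mul(Add(-2, Mul(-5, 3)), q), T) = Add(Mul(Add(-2, Mul(-5, 3)), Rational(-63, 4)), Pow(7, Rational(1, 2))) = Add(Mul(Add(-2, -15), Rational(-63, 4)), Pow(7, Rational(1, 2))) = Add(Mul(-17, Rational(-63, 4)), Pow(7, Rational(1, 2))) = Add(Rational(1071, 4), Pow(7, Rational(1, 2)))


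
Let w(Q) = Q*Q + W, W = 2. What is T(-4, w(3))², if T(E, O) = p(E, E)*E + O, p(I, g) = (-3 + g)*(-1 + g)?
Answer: 16641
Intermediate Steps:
p(I, g) = (-1 + g)*(-3 + g)
w(Q) = 2 + Q² (w(Q) = Q*Q + 2 = Q² + 2 = 2 + Q²)
T(E, O) = O + E*(3 + E² - 4*E) (T(E, O) = (3 + E² - 4*E)*E + O = E*(3 + E² - 4*E) + O = O + E*(3 + E² - 4*E))
T(-4, w(3))² = ((2 + 3²) - 4*(3 + (-4)² - 4*(-4)))² = ((2 + 9) - 4*(3 + 16 + 16))² = (11 - 4*35)² = (11 - 140)² = (-129)² = 16641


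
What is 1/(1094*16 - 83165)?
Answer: -1/65661 ≈ -1.5230e-5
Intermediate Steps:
1/(1094*16 - 83165) = 1/(17504 - 83165) = 1/(-65661) = -1/65661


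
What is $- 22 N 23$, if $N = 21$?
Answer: $-10626$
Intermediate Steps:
$- 22 N 23 = \left(-22\right) 21 \cdot 23 = \left(-462\right) 23 = -10626$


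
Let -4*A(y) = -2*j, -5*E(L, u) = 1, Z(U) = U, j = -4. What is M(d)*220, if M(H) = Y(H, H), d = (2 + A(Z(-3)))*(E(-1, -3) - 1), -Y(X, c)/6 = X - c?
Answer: 0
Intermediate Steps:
E(L, u) = -1/5 (E(L, u) = -1/5*1 = -1/5)
A(y) = -2 (A(y) = -(-1)*(-4)/2 = -1/4*8 = -2)
Y(X, c) = -6*X + 6*c (Y(X, c) = -6*(X - c) = -6*X + 6*c)
d = 0 (d = (2 - 2)*(-1/5 - 1) = 0*(-6/5) = 0)
M(H) = 0 (M(H) = -6*H + 6*H = 0)
M(d)*220 = 0*220 = 0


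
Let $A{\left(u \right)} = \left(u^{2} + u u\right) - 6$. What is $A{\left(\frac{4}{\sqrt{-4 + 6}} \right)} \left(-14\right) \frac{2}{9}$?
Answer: $- \frac{280}{9} \approx -31.111$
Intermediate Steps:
$A{\left(u \right)} = -6 + 2 u^{2}$ ($A{\left(u \right)} = \left(u^{2} + u^{2}\right) - 6 = 2 u^{2} - 6 = -6 + 2 u^{2}$)
$A{\left(\frac{4}{\sqrt{-4 + 6}} \right)} \left(-14\right) \frac{2}{9} = \left(-6 + 2 \left(\frac{4}{\sqrt{-4 + 6}}\right)^{2}\right) \left(-14\right) \frac{2}{9} = \left(-6 + 2 \left(\frac{4}{\sqrt{2}}\right)^{2}\right) \left(-14\right) 2 \cdot \frac{1}{9} = \left(-6 + 2 \left(4 \frac{\sqrt{2}}{2}\right)^{2}\right) \left(-14\right) \frac{2}{9} = \left(-6 + 2 \left(2 \sqrt{2}\right)^{2}\right) \left(-14\right) \frac{2}{9} = \left(-6 + 2 \cdot 8\right) \left(-14\right) \frac{2}{9} = \left(-6 + 16\right) \left(-14\right) \frac{2}{9} = 10 \left(-14\right) \frac{2}{9} = \left(-140\right) \frac{2}{9} = - \frac{280}{9}$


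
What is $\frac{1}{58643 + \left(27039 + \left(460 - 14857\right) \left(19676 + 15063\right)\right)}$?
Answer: $- \frac{1}{500051701} \approx -1.9998 \cdot 10^{-9}$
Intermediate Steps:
$\frac{1}{58643 + \left(27039 + \left(460 - 14857\right) \left(19676 + 15063\right)\right)} = \frac{1}{58643 + \left(27039 - 500137383\right)} = \frac{1}{58643 - 500110344} = \frac{1}{-500051701} = - \frac{1}{500051701}$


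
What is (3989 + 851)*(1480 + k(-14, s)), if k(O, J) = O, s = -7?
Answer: 7095440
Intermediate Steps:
(3989 + 851)*(1480 + k(-14, s)) = (3989 + 851)*(1480 - 14) = 4840*1466 = 7095440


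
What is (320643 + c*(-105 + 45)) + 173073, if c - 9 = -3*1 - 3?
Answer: 493536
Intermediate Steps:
c = 3 (c = 9 + (-3*1 - 3) = 9 + (-3 - 3) = 9 - 6 = 3)
(320643 + c*(-105 + 45)) + 173073 = (320643 + 3*(-105 + 45)) + 173073 = (320643 + 3*(-60)) + 173073 = (320643 - 180) + 173073 = 320463 + 173073 = 493536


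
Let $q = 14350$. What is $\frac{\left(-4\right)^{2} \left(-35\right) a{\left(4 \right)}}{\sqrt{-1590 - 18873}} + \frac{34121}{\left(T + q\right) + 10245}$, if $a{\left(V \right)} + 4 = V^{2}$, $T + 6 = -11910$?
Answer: $\frac{34121}{12679} + \frac{2240 i \sqrt{20463}}{6821} \approx 2.6911 + 46.977 i$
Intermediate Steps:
$T = -11916$ ($T = -6 - 11910 = -11916$)
$a{\left(V \right)} = -4 + V^{2}$
$\frac{\left(-4\right)^{2} \left(-35\right) a{\left(4 \right)}}{\sqrt{-1590 - 18873}} + \frac{34121}{\left(T + q\right) + 10245} = \frac{\left(-4\right)^{2} \left(-35\right) \left(-4 + 4^{2}\right)}{\sqrt{-1590 - 18873}} + \frac{34121}{\left(-11916 + 14350\right) + 10245} = \frac{16 \left(-35\right) \left(-4 + 16\right)}{\sqrt{-20463}} + \frac{34121}{2434 + 10245} = \frac{\left(-560\right) 12}{i \sqrt{20463}} + \frac{34121}{12679} = - 6720 \left(- \frac{i \sqrt{20463}}{20463}\right) + 34121 \cdot \frac{1}{12679} = \frac{2240 i \sqrt{20463}}{6821} + \frac{34121}{12679} = \frac{34121}{12679} + \frac{2240 i \sqrt{20463}}{6821}$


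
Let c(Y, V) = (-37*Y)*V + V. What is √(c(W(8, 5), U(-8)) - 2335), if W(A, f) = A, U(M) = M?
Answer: 5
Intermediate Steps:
c(Y, V) = V - 37*V*Y (c(Y, V) = -37*V*Y + V = V - 37*V*Y)
√(c(W(8, 5), U(-8)) - 2335) = √(-8*(1 - 37*8) - 2335) = √(-8*(1 - 296) - 2335) = √(-8*(-295) - 2335) = √(2360 - 2335) = √25 = 5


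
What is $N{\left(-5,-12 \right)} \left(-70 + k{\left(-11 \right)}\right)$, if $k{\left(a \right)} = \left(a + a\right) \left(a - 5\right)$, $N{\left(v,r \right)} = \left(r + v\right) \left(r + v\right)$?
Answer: $81498$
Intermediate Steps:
$N{\left(v,r \right)} = \left(r + v\right)^{2}$
$k{\left(a \right)} = 2 a \left(-5 + a\right)$
$N{\left(-5,-12 \right)} \left(-70 + k{\left(-11 \right)}\right) = \left(-12 - 5\right)^{2} \left(-70 + 2 \left(-11\right) \left(-5 - 11\right)\right) = \left(-17\right)^{2} \left(-70 + 2 \left(-11\right) \left(-16\right)\right) = 289 \left(-70 + 352\right) = 289 \cdot 282 = 81498$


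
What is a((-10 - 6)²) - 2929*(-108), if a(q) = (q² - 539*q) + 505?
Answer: 244389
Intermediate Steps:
a(q) = 505 + q² - 539*q
a((-10 - 6)²) - 2929*(-108) = (505 + ((-10 - 6)²)² - 539*(-10 - 6)²) - 2929*(-108) = (505 + ((-16)²)² - 539*(-16)²) + 316332 = (505 + 256² - 539*256) + 316332 = (505 + 65536 - 137984) + 316332 = -71943 + 316332 = 244389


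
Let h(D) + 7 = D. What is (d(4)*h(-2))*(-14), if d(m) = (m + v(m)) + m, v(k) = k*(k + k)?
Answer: 5040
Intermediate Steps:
h(D) = -7 + D
v(k) = 2*k² (v(k) = k*(2*k) = 2*k²)
d(m) = 2*m + 2*m² (d(m) = (m + 2*m²) + m = 2*m + 2*m²)
(d(4)*h(-2))*(-14) = ((2*4*(1 + 4))*(-7 - 2))*(-14) = ((2*4*5)*(-9))*(-14) = (40*(-9))*(-14) = -360*(-14) = 5040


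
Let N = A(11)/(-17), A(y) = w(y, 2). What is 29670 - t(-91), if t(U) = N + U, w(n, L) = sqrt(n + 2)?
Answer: 29761 + sqrt(13)/17 ≈ 29761.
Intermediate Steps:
w(n, L) = sqrt(2 + n)
A(y) = sqrt(2 + y)
N = -sqrt(13)/17 (N = sqrt(2 + 11)/(-17) = sqrt(13)*(-1/17) = -sqrt(13)/17 ≈ -0.21209)
t(U) = U - sqrt(13)/17 (t(U) = -sqrt(13)/17 + U = U - sqrt(13)/17)
29670 - t(-91) = 29670 - (-91 - sqrt(13)/17) = 29670 + (91 + sqrt(13)/17) = 29761 + sqrt(13)/17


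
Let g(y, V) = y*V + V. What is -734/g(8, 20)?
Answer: -367/90 ≈ -4.0778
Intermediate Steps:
g(y, V) = V + V*y (g(y, V) = V*y + V = V + V*y)
-734/g(8, 20) = -734*1/(20*(1 + 8)) = -734/(20*9) = -734/180 = -734*1/180 = -367/90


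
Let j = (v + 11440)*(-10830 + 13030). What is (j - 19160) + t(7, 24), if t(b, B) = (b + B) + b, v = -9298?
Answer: 4693278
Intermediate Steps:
t(b, B) = B + 2*b (t(b, B) = (B + b) + b = B + 2*b)
j = 4712400 (j = (-9298 + 11440)*(-10830 + 13030) = 2142*2200 = 4712400)
(j - 19160) + t(7, 24) = (4712400 - 19160) + (24 + 2*7) = 4693240 + (24 + 14) = 4693240 + 38 = 4693278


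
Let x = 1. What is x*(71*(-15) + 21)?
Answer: -1044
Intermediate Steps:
x*(71*(-15) + 21) = 1*(71*(-15) + 21) = 1*(-1065 + 21) = 1*(-1044) = -1044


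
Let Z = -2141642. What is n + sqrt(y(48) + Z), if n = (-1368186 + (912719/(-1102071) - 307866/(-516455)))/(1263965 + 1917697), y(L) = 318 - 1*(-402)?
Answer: -70793696803991399/164627891789094810 + I*sqrt(2140922) ≈ -0.43002 + 1463.2*I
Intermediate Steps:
y(L) = 720 (y(L) = 318 + 402 = 720)
n = -70793696803991399/164627891789094810 (n = (-1368186 + (912719*(-1/1102071) - 307866*(-1/516455)))/3181662 = (-1368186 + (-912719/1102071 + 307866/516455))*(1/3181662) = (-1368186 - 132088100659/569170078305)*(1/3181662) = -778730664843905389/569170078305*1/3181662 = -70793696803991399/164627891789094810 ≈ -0.43002)
n + sqrt(y(48) + Z) = -70793696803991399/164627891789094810 + sqrt(720 - 2141642) = -70793696803991399/164627891789094810 + sqrt(-2140922) = -70793696803991399/164627891789094810 + I*sqrt(2140922)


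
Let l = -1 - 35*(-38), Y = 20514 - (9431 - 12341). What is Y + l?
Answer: 24753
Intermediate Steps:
Y = 23424 (Y = 20514 - 1*(-2910) = 20514 + 2910 = 23424)
l = 1329 (l = -1 + 1330 = 1329)
Y + l = 23424 + 1329 = 24753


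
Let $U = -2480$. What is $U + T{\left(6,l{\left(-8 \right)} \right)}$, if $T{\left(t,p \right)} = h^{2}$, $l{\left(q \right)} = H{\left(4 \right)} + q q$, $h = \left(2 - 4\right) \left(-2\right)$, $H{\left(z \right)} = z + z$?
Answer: $-2464$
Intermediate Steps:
$H{\left(z \right)} = 2 z$
$h = 4$ ($h = \left(-2\right) \left(-2\right) = 4$)
$l{\left(q \right)} = 8 + q^{2}$ ($l{\left(q \right)} = 2 \cdot 4 + q q = 8 + q^{2}$)
$T{\left(t,p \right)} = 16$ ($T{\left(t,p \right)} = 4^{2} = 16$)
$U + T{\left(6,l{\left(-8 \right)} \right)} = -2480 + 16 = -2464$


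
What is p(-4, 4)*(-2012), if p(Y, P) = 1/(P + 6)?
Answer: -1006/5 ≈ -201.20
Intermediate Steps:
p(Y, P) = 1/(6 + P)
p(-4, 4)*(-2012) = -2012/(6 + 4) = -2012/10 = (1/10)*(-2012) = -1006/5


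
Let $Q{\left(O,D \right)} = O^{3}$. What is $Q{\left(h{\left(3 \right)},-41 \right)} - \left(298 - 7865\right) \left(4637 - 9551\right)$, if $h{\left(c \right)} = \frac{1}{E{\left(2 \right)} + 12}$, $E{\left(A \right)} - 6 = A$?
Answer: $- \frac{297473903999}{8000} \approx -3.7184 \cdot 10^{7}$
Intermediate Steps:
$E{\left(A \right)} = 6 + A$
$h{\left(c \right)} = \frac{1}{20}$ ($h{\left(c \right)} = \frac{1}{\left(6 + 2\right) + 12} = \frac{1}{8 + 12} = \frac{1}{20}$)
$Q{\left(h{\left(3 \right)},-41 \right)} - \left(298 - 7865\right) \left(4637 - 9551\right) = \left(\frac{1}{20}\right)^{3} - \left(298 - 7865\right) \left(4637 - 9551\right) = \frac{1}{8000} - \left(-7567\right) \left(-4914\right) = \frac{1}{8000} - 37184238 = - \frac{297473903999}{8000}$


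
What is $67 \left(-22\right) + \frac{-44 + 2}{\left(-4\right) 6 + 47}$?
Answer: $- \frac{33944}{23} \approx -1475.8$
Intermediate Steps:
$67 \left(-22\right) + \frac{-44 + 2}{\left(-4\right) 6 + 47} = -1474 - \frac{42}{-24 + 47} = -1474 - \frac{42}{23} = - \frac{33944}{23}$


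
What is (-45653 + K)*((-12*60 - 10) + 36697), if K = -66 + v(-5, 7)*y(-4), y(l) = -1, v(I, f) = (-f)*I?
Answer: -1645634118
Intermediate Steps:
v(I, f) = -I*f
K = -101 (K = -66 - 1*(-5)*7*(-1) = -66 + 35*(-1) = -66 - 35 = -101)
(-45653 + K)*((-12*60 - 10) + 36697) = (-45653 - 101)*((-12*60 - 10) + 36697) = -45754*((-720 - 10) + 36697) = -45754*(-730 + 36697) = -45754*35967 = -1645634118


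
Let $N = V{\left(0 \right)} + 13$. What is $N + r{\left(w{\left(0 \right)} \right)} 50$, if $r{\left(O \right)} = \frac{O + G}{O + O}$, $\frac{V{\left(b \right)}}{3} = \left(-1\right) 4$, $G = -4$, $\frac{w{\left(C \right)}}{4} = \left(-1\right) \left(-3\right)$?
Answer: $\frac{53}{3} \approx 17.667$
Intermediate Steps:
$w{\left(C \right)} = 12$ ($w{\left(C \right)} = 4 \left(\left(-1\right) \left(-3\right)\right) = 4 \cdot 3 = 12$)
$V{\left(b \right)} = -12$ ($V{\left(b \right)} = 3 \left(\left(-1\right) 4\right) = 3 \left(-4\right) = -12$)
$r{\left(O \right)} = \frac{-4 + O}{2 O}$ ($r{\left(O \right)} = \frac{O - 4}{O + O} = \frac{-4 + O}{2 O}$)
$N = 1$ ($N = -12 + 13 = 1$)
$N + r{\left(w{\left(0 \right)} \right)} 50 = 1 + \frac{-4 + 12}{2 \cdot 12} \cdot 50 = 1 + \frac{1}{2} \cdot \frac{1}{12} \cdot 8 \cdot 50 = 1 + \frac{1}{3} \cdot 50 = 1 + \frac{50}{3} = \frac{53}{3}$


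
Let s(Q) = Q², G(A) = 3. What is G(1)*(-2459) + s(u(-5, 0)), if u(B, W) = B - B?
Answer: -7377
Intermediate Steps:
u(B, W) = 0
G(1)*(-2459) + s(u(-5, 0)) = 3*(-2459) + 0² = -7377 + 0 = -7377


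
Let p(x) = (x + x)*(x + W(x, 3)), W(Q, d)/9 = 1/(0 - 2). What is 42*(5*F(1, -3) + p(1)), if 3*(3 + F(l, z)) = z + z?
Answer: -1344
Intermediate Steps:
W(Q, d) = -9/2 (W(Q, d) = 9/(0 - 2) = 9/(-2) = 9*(-½) = -9/2)
F(l, z) = -3 + 2*z/3 (F(l, z) = -3 + (z + z)/3 = -3 + (2*z)/3 = -3 + 2*z/3)
p(x) = 2*x*(-9/2 + x) (p(x) = (x + x)*(x - 9/2) = (2*x)*(-9/2 + x) = 2*x*(-9/2 + x))
42*(5*F(1, -3) + p(1)) = 42*(5*(-3 + (⅔)*(-3)) + 1*(-9 + 2*1)) = 42*(5*(-3 - 2) + 1*(-9 + 2)) = 42*(5*(-5) + 1*(-7)) = 42*(-25 - 7) = 42*(-32) = -1344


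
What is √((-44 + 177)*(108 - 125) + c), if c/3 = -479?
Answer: 43*I*√2 ≈ 60.811*I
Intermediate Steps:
c = -1437 (c = 3*(-479) = -1437)
√((-44 + 177)*(108 - 125) + c) = √((-44 + 177)*(108 - 125) - 1437) = √(133*(-17) - 1437) = √(-2261 - 1437) = √(-3698) = 43*I*√2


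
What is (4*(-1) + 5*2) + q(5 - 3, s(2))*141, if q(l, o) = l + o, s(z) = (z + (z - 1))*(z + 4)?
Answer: 2826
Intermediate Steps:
s(z) = (-1 + 2*z)*(4 + z) (s(z) = (z + (-1 + z))*(4 + z) = (-1 + 2*z)*(4 + z))
(4*(-1) + 5*2) + q(5 - 3, s(2))*141 = (4*(-1) + 5*2) + ((5 - 3) + (-4 + 2*2**2 + 7*2))*141 = (-4 + 10) + (2 + (-4 + 2*4 + 14))*141 = 6 + (2 + (-4 + 8 + 14))*141 = 6 + (2 + 18)*141 = 6 + 20*141 = 6 + 2820 = 2826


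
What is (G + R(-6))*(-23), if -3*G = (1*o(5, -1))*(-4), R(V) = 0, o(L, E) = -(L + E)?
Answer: 368/3 ≈ 122.67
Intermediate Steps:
o(L, E) = -E - L (o(L, E) = -(E + L) = -E - L)
G = -16/3 (G = -1*(-1*(-1) - 1*5)*(-4)/3 = -1*(1 - 5)*(-4)/3 = -1*(-4)*(-4)/3 = -(-4)*(-4)/3 = -1/3*16 = -16/3 ≈ -5.3333)
(G + R(-6))*(-23) = (-16/3 + 0)*(-23) = -16/3*(-23) = 368/3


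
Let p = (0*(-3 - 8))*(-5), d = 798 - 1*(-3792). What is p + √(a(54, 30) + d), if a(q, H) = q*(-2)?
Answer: 3*√498 ≈ 66.948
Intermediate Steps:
a(q, H) = -2*q
d = 4590 (d = 798 + 3792 = 4590)
p = 0 (p = (0*(-11))*(-5) = 0*(-5) = 0)
p + √(a(54, 30) + d) = 0 + √(-2*54 + 4590) = 0 + √(-108 + 4590) = 0 + √4482 = 0 + 3*√498 = 3*√498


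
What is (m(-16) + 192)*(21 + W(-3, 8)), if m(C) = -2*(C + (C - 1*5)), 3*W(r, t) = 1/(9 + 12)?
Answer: 50312/9 ≈ 5590.2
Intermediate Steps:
W(r, t) = 1/63 (W(r, t) = 1/(3*(9 + 12)) = (⅓)/21 = (⅓)*(1/21) = 1/63)
m(C) = 10 - 4*C (m(C) = -2*(C + (C - 5)) = -2*(C + (-5 + C)) = -2*(-5 + 2*C) = 10 - 4*C)
(m(-16) + 192)*(21 + W(-3, 8)) = ((10 - 4*(-16)) + 192)*(21 + 1/63) = ((10 + 64) + 192)*(1324/63) = (74 + 192)*(1324/63) = 266*(1324/63) = 50312/9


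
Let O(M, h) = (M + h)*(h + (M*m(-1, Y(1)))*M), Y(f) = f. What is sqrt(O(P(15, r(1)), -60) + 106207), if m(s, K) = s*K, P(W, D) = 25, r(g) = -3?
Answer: sqrt(130182) ≈ 360.81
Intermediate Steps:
m(s, K) = K*s
O(M, h) = (M + h)*(h - M**2) (O(M, h) = (M + h)*(h + (M*(1*(-1)))*M) = (M + h)*(h + (M*(-1))*M) = (M + h)*(h + (-M)*M) = (M + h)*(h - M**2))
sqrt(O(P(15, r(1)), -60) + 106207) = sqrt(((-60)**2 - 1*25**3 + 25*(-60) - 1*(-60)*25**2) + 106207) = sqrt((3600 - 1*15625 - 1500 - 1*(-60)*625) + 106207) = sqrt((3600 - 15625 - 1500 + 37500) + 106207) = sqrt(23975 + 106207) = sqrt(130182)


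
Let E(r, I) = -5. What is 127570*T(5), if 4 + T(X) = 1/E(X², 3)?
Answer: -535794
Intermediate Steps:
T(X) = -21/5 (T(X) = -4 + 1/(-5) = -4 - ⅕ = -21/5)
127570*T(5) = 127570*(-21/5) = -535794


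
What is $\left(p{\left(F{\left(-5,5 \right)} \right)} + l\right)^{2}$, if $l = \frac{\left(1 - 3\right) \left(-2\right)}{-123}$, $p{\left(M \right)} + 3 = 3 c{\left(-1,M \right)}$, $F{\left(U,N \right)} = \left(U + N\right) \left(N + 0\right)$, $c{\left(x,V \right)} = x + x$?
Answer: $\frac{1234321}{15129} \approx 81.586$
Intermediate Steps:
$c{\left(x,V \right)} = 2 x$
$F{\left(U,N \right)} = N \left(N + U\right)$ ($F{\left(U,N \right)} = \left(N + U\right) N = N \left(N + U\right)$)
$p{\left(M \right)} = -9$ ($p{\left(M \right)} = -3 + 3 \cdot 2 \left(-1\right) = -3 + 3 \left(-2\right) = -3 - 6 = -9$)
$l = - \frac{4}{123}$ ($l = \left(-2\right) \left(-2\right) \left(- \frac{1}{123}\right) = 4 \left(- \frac{1}{123}\right) = - \frac{4}{123} \approx -0.03252$)
$\left(p{\left(F{\left(-5,5 \right)} \right)} + l\right)^{2} = \left(-9 - \frac{4}{123}\right)^{2} = \left(- \frac{1111}{123}\right)^{2} = \frac{1234321}{15129}$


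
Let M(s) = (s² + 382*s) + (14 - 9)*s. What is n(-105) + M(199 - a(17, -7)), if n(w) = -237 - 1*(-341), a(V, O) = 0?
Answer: 116718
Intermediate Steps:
n(w) = 104 (n(w) = -237 + 341 = 104)
M(s) = s² + 387*s (M(s) = (s² + 382*s) + 5*s = s² + 387*s)
n(-105) + M(199 - a(17, -7)) = 104 + (199 - 1*0)*(387 + (199 - 1*0)) = 104 + (199 + 0)*(387 + (199 + 0)) = 104 + 199*(387 + 199) = 104 + 199*586 = 104 + 116614 = 116718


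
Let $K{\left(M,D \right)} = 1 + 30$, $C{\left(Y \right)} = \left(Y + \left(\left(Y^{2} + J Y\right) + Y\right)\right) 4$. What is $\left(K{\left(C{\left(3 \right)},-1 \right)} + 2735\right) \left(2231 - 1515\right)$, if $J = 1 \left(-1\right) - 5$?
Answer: $1980456$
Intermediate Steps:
$J = -6$ ($J = -1 - 5 = -6$)
$C{\left(Y \right)} = - 16 Y + 4 Y^{2}$ ($C{\left(Y \right)} = \left(Y + \left(\left(Y^{2} - 6 Y\right) + Y\right)\right) 4 = \left(Y + \left(Y^{2} - 5 Y\right)\right) 4 = \left(Y^{2} - 4 Y\right) 4 = - 16 Y + 4 Y^{2}$)
$K{\left(M,D \right)} = 31$
$\left(K{\left(C{\left(3 \right)},-1 \right)} + 2735\right) \left(2231 - 1515\right) = \left(31 + 2735\right) \left(2231 - 1515\right) = 2766 \cdot 716 = 1980456$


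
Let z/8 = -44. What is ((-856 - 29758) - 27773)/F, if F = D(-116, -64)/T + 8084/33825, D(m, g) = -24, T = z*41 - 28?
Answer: -475960606275/1961774 ≈ -2.4262e+5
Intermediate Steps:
z = -352 (z = 8*(-44) = -352)
T = -14460 (T = -352*41 - 28 = -14432 - 28 = -14460)
F = 1961774/8151825 (F = -24/(-14460) + 8084/33825 = -24*(-1/14460) + 8084*(1/33825) = 2/1205 + 8084/33825 = 1961774/8151825 ≈ 0.24065)
((-856 - 29758) - 27773)/F = ((-856 - 29758) - 27773)/(1961774/8151825) = (-30614 - 27773)*(8151825/1961774) = -58387*8151825/1961774 = -475960606275/1961774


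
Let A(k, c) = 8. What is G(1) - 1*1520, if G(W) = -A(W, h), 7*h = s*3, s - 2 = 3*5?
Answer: -1528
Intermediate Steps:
s = 17 (s = 2 + 3*5 = 2 + 15 = 17)
h = 51/7 (h = (17*3)/7 = (⅐)*51 = 51/7 ≈ 7.2857)
G(W) = -8 (G(W) = -1*8 = -8)
G(1) - 1*1520 = -8 - 1*1520 = -8 - 1520 = -1528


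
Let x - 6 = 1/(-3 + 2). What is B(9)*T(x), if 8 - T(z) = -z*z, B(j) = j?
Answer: 297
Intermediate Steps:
x = 5 (x = 6 + 1/(-3 + 2) = 6 + 1/(-1) = 6 - 1 = 5)
T(z) = 8 + z² (T(z) = 8 - (-1)*z*z = 8 - (-1)*z² = 8 + z²)
B(9)*T(x) = 9*(8 + 5²) = 9*(8 + 25) = 9*33 = 297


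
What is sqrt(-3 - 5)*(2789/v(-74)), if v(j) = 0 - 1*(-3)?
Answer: 5578*I*sqrt(2)/3 ≈ 2629.5*I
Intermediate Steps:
v(j) = 3 (v(j) = 0 + 3 = 3)
sqrt(-3 - 5)*(2789/v(-74)) = sqrt(-3 - 5)*(2789/3) = sqrt(-8)*(2789*(1/3)) = (2*I*sqrt(2))*(2789/3) = 5578*I*sqrt(2)/3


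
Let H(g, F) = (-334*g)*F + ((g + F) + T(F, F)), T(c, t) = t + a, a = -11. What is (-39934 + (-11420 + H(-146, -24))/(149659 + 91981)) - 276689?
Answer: -76509963681/241640 ≈ -3.1663e+5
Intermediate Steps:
T(c, t) = -11 + t (T(c, t) = t - 11 = -11 + t)
H(g, F) = -11 + g + 2*F - 334*F*g (H(g, F) = (-334*g)*F + ((g + F) + (-11 + F)) = -334*F*g + ((F + g) + (-11 + F)) = -334*F*g + (-11 + g + 2*F) = -11 + g + 2*F - 334*F*g)
(-39934 + (-11420 + H(-146, -24))/(149659 + 91981)) - 276689 = (-39934 + (-11420 + (-11 - 146 + 2*(-24) - 334*(-24)*(-146)))/(149659 + 91981)) - 276689 = (-39934 + (-11420 + (-11 - 146 - 48 - 1170336))/241640) - 276689 = (-39934 + (-11420 - 1170541)*(1/241640)) - 276689 = (-39934 - 1181961*1/241640) - 276689 = (-39934 - 1181961/241640) - 276689 = -9650833721/241640 - 276689 = -76509963681/241640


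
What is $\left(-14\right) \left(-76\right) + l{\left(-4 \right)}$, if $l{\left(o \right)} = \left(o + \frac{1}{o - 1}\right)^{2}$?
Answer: $\frac{27041}{25} \approx 1081.6$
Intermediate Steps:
$l{\left(o \right)} = \left(o + \frac{1}{-1 + o}\right)^{2}$
$\left(-14\right) \left(-76\right) + l{\left(-4 \right)} = \left(-14\right) \left(-76\right) + \frac{\left(1 + \left(-4\right)^{2} - -4\right)^{2}}{\left(-1 - 4\right)^{2}} = 1064 + \frac{\left(1 + 16 + 4\right)^{2}}{25} = 1064 + \frac{21^{2}}{25} = 1064 + \frac{1}{25} \cdot 441 = 1064 + \frac{441}{25} = \frac{27041}{25}$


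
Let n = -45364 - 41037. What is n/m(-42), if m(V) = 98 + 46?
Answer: -86401/144 ≈ -600.01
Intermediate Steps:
m(V) = 144
n = -86401
n/m(-42) = -86401/144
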